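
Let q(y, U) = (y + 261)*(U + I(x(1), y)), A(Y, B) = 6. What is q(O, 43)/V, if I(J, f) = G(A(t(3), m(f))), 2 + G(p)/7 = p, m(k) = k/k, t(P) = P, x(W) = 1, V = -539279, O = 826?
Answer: -77177/539279 ≈ -0.14311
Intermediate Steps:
m(k) = 1
G(p) = -14 + 7*p
I(J, f) = 28 (I(J, f) = -14 + 7*6 = -14 + 42 = 28)
q(y, U) = (28 + U)*(261 + y) (q(y, U) = (y + 261)*(U + 28) = (261 + y)*(28 + U) = (28 + U)*(261 + y))
q(O, 43)/V = (7308 + 28*826 + 261*43 + 43*826)/(-539279) = (7308 + 23128 + 11223 + 35518)*(-1/539279) = 77177*(-1/539279) = -77177/539279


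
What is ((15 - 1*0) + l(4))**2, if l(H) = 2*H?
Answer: 529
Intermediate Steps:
((15 - 1*0) + l(4))**2 = ((15 - 1*0) + 2*4)**2 = ((15 + 0) + 8)**2 = (15 + 8)**2 = 23**2 = 529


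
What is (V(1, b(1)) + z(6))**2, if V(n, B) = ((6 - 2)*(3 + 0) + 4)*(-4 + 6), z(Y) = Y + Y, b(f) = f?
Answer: 1936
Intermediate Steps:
z(Y) = 2*Y
V(n, B) = 32 (V(n, B) = (4*3 + 4)*2 = (12 + 4)*2 = 16*2 = 32)
(V(1, b(1)) + z(6))**2 = (32 + 2*6)**2 = (32 + 12)**2 = 44**2 = 1936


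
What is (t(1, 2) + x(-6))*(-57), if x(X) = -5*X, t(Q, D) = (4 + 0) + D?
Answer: -2052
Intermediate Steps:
t(Q, D) = 4 + D
(t(1, 2) + x(-6))*(-57) = ((4 + 2) - 5*(-6))*(-57) = (6 + 30)*(-57) = 36*(-57) = -2052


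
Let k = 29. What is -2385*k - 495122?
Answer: -564287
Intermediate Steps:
-2385*k - 495122 = -2385*29 - 495122 = -69165 - 495122 = -564287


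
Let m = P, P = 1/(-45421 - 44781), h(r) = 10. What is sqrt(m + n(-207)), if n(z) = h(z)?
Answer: sqrt(81363917838)/90202 ≈ 3.1623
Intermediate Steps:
n(z) = 10
P = -1/90202 (P = 1/(-90202) = -1/90202 ≈ -1.1086e-5)
m = -1/90202 ≈ -1.1086e-5
sqrt(m + n(-207)) = sqrt(-1/90202 + 10) = sqrt(902019/90202) = sqrt(81363917838)/90202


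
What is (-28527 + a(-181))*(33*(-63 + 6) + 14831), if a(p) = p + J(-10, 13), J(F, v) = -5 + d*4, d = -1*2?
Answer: -371936950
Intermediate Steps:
d = -2
J(F, v) = -13 (J(F, v) = -5 - 2*4 = -5 - 8 = -13)
a(p) = -13 + p (a(p) = p - 13 = -13 + p)
(-28527 + a(-181))*(33*(-63 + 6) + 14831) = (-28527 + (-13 - 181))*(33*(-63 + 6) + 14831) = (-28527 - 194)*(33*(-57) + 14831) = -28721*(-1881 + 14831) = -28721*12950 = -371936950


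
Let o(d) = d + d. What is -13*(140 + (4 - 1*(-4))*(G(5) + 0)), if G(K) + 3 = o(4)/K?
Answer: -8372/5 ≈ -1674.4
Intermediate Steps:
o(d) = 2*d
G(K) = -3 + 8/K (G(K) = -3 + (2*4)/K = -3 + 8/K)
-13*(140 + (4 - 1*(-4))*(G(5) + 0)) = -13*(140 + (4 - 1*(-4))*((-3 + 8/5) + 0)) = -13*(140 + (4 + 4)*((-3 + 8*(⅕)) + 0)) = -13*(140 + 8*((-3 + 8/5) + 0)) = -13*(140 + 8*(-7/5 + 0)) = -13*(140 + 8*(-7/5)) = -13*(140 - 56/5) = -13*644/5 = -8372/5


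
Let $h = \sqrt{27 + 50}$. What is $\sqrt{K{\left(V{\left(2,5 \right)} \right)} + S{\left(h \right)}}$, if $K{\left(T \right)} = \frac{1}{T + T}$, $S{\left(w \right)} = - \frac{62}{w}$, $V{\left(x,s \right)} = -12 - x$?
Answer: $\frac{\sqrt{-847 - 19096 \sqrt{77}}}{154} \approx 2.6648 i$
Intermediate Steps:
$h = \sqrt{77} \approx 8.775$
$K{\left(T \right)} = \frac{1}{2 T}$
$\sqrt{K{\left(V{\left(2,5 \right)} \right)} + S{\left(h \right)}} = \sqrt{\frac{1}{2 \left(-12 - 2\right)} - \frac{62}{\sqrt{77}}} = \sqrt{\frac{1}{2 \left(-12 - 2\right)} - 62 \frac{\sqrt{77}}{77}} = \sqrt{\frac{1}{2 \left(-14\right)} - \frac{62 \sqrt{77}}{77}} = \sqrt{\frac{1}{2} \left(- \frac{1}{14}\right) - \frac{62 \sqrt{77}}{77}} = \sqrt{- \frac{1}{28} - \frac{62 \sqrt{77}}{77}}$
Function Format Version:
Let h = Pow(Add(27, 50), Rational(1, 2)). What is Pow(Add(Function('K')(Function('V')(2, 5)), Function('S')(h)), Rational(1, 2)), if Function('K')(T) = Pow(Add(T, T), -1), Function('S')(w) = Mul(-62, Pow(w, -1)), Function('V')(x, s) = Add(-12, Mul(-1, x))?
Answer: Mul(Rational(1, 154), Pow(Add(-847, Mul(-19096, Pow(77, Rational(1, 2)))), Rational(1, 2))) ≈ Mul(2.6648, I)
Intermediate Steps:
h = Pow(77, Rational(1, 2)) ≈ 8.7750
Function('K')(T) = Mul(Rational(1, 2), Pow(T, -1)) (Function('K')(T) = Pow(Mul(2, T), -1) = Mul(Rational(1, 2), Pow(T, -1)))
Pow(Add(Function('K')(Function('V')(2, 5)), Function('S')(h)), Rational(1, 2)) = Pow(Add(Mul(Rational(1, 2), Pow(Add(-12, Mul(-1, 2)), -1)), Mul(-62, Pow(Pow(77, Rational(1, 2)), -1))), Rational(1, 2)) = Pow(Add(Mul(Rational(1, 2), Pow(Add(-12, -2), -1)), Mul(-62, Mul(Rational(1, 77), Pow(77, Rational(1, 2))))), Rational(1, 2)) = Pow(Add(Mul(Rational(1, 2), Pow(-14, -1)), Mul(Rational(-62, 77), Pow(77, Rational(1, 2)))), Rational(1, 2)) = Pow(Add(Mul(Rational(1, 2), Rational(-1, 14)), Mul(Rational(-62, 77), Pow(77, Rational(1, 2)))), Rational(1, 2)) = Pow(Add(Rational(-1, 28), Mul(Rational(-62, 77), Pow(77, Rational(1, 2)))), Rational(1, 2))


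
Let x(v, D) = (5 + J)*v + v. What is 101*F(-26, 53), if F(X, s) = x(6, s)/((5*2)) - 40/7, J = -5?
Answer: -18079/35 ≈ -516.54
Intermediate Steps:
x(v, D) = v (x(v, D) = (5 - 5)*v + v = 0*v + v = 0 + v = v)
F(X, s) = -179/35 (F(X, s) = 6/((5*2)) - 40/7 = 6/10 - 40*1/7 = 6*(1/10) - 40/7 = 3/5 - 40/7 = -179/35)
101*F(-26, 53) = 101*(-179/35) = -18079/35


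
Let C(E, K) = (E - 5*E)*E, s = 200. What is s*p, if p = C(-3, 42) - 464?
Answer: -100000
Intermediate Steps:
C(E, K) = -4*E² (C(E, K) = (-4*E)*E = -4*E²)
p = -500 (p = -4*(-3)² - 464 = -4*9 - 464 = -36 - 464 = -500)
s*p = 200*(-500) = -100000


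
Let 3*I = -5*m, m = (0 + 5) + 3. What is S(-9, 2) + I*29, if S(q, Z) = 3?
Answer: -1151/3 ≈ -383.67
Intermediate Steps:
m = 8 (m = 5 + 3 = 8)
I = -40/3 (I = (-5*8)/3 = (⅓)*(-40) = -40/3 ≈ -13.333)
S(-9, 2) + I*29 = 3 - 40/3*29 = 3 - 1160/3 = -1151/3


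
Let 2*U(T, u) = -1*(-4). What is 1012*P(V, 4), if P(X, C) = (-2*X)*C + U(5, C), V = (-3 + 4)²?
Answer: -6072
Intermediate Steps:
U(T, u) = 2 (U(T, u) = (-1*(-4))/2 = (½)*4 = 2)
V = 1 (V = 1² = 1)
P(X, C) = 2 - 2*C*X (P(X, C) = (-2*X)*C + 2 = -2*C*X + 2 = 2 - 2*C*X)
1012*P(V, 4) = 1012*(2 - 2*4*1) = 1012*(2 - 8) = 1012*(-6) = -6072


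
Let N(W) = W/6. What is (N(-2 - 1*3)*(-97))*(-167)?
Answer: -80995/6 ≈ -13499.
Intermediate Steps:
N(W) = W/6 (N(W) = W*(⅙) = W/6)
(N(-2 - 1*3)*(-97))*(-167) = (((-2 - 1*3)/6)*(-97))*(-167) = (((-2 - 3)/6)*(-97))*(-167) = (((⅙)*(-5))*(-97))*(-167) = -⅚*(-97)*(-167) = (485/6)*(-167) = -80995/6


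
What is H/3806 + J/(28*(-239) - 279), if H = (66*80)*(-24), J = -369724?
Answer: 23809292/1205983 ≈ 19.743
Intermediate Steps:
H = -126720 (H = 5280*(-24) = -126720)
H/3806 + J/(28*(-239) - 279) = -126720/3806 - 369724/(28*(-239) - 279) = -126720*1/3806 - 369724/(-6692 - 279) = -5760/173 - 369724/(-6971) = -5760/173 - 369724*(-1/6971) = -5760/173 + 369724/6971 = 23809292/1205983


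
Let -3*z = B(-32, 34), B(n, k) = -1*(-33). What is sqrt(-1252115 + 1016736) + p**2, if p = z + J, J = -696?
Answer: 499849 + I*sqrt(235379) ≈ 4.9985e+5 + 485.16*I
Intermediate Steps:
B(n, k) = 33
z = -11 (z = -1/3*33 = -11)
p = -707 (p = -11 - 696 = -707)
sqrt(-1252115 + 1016736) + p**2 = sqrt(-1252115 + 1016736) + (-707)**2 = sqrt(-235379) + 499849 = I*sqrt(235379) + 499849 = 499849 + I*sqrt(235379)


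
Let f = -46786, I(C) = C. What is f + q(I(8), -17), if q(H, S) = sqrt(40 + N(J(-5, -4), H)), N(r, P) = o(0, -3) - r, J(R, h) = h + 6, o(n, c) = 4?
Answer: -46786 + sqrt(42) ≈ -46780.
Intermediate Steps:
J(R, h) = 6 + h
N(r, P) = 4 - r
q(H, S) = sqrt(42) (q(H, S) = sqrt(40 + (4 - (6 - 4))) = sqrt(40 + (4 - 1*2)) = sqrt(40 + (4 - 2)) = sqrt(40 + 2) = sqrt(42))
f + q(I(8), -17) = -46786 + sqrt(42)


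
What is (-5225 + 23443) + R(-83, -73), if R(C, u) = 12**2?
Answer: 18362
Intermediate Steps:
R(C, u) = 144
(-5225 + 23443) + R(-83, -73) = (-5225 + 23443) + 144 = 18218 + 144 = 18362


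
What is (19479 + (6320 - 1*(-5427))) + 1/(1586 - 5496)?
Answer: 122093659/3910 ≈ 31226.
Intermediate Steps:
(19479 + (6320 - 1*(-5427))) + 1/(1586 - 5496) = (19479 + (6320 + 5427)) + 1/(-3910) = (19479 + 11747) - 1/3910 = 31226 - 1/3910 = 122093659/3910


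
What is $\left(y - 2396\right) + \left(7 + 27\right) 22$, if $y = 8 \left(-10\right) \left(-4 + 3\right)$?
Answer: $-1568$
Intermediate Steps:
$y = 80$ ($y = \left(-80\right) \left(-1\right) = 80$)
$\left(y - 2396\right) + \left(7 + 27\right) 22 = \left(80 - 2396\right) + \left(7 + 27\right) 22 = -2316 + 34 \cdot 22 = -2316 + 748 = -1568$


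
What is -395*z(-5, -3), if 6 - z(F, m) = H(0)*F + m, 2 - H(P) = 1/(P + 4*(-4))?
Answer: -122055/16 ≈ -7628.4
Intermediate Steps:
H(P) = 2 - 1/(-16 + P) (H(P) = 2 - 1/(P + 4*(-4)) = 2 - 1/(P - 16) = 2 - 1/(-16 + P))
z(F, m) = 6 - m - 33*F/16 (z(F, m) = 6 - (((-33 + 2*0)/(-16 + 0))*F + m) = 6 - (((-33 + 0)/(-16))*F + m) = 6 - ((-1/16*(-33))*F + m) = 6 - (33*F/16 + m) = 6 - (m + 33*F/16) = 6 + (-m - 33*F/16) = 6 - m - 33*F/16)
-395*z(-5, -3) = -395*(6 - 1*(-3) - 33/16*(-5)) = -395*(6 + 3 + 165/16) = -395*309/16 = -122055/16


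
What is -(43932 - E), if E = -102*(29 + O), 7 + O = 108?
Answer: -57192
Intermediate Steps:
O = 101 (O = -7 + 108 = 101)
E = -13260 (E = -102*(29 + 101) = -102*130 = -13260)
-(43932 - E) = -(43932 - 1*(-13260)) = -(43932 + 13260) = -1*57192 = -57192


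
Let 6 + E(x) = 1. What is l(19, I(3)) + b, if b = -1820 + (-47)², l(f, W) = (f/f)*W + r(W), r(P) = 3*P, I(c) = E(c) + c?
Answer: 381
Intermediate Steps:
E(x) = -5 (E(x) = -6 + 1 = -5)
I(c) = -5 + c
l(f, W) = 4*W (l(f, W) = (f/f)*W + 3*W = 1*W + 3*W = W + 3*W = 4*W)
b = 389 (b = -1820 + 2209 = 389)
l(19, I(3)) + b = 4*(-5 + 3) + 389 = 4*(-2) + 389 = -8 + 389 = 381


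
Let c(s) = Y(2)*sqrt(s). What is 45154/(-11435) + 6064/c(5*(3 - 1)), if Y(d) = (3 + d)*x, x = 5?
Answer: -45154/11435 + 3032*sqrt(10)/125 ≈ 72.755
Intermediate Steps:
Y(d) = 15 + 5*d (Y(d) = (3 + d)*5 = 15 + 5*d)
c(s) = 25*sqrt(s) (c(s) = (15 + 5*2)*sqrt(s) = (15 + 10)*sqrt(s) = 25*sqrt(s))
45154/(-11435) + 6064/c(5*(3 - 1)) = 45154/(-11435) + 6064/((25*sqrt(5*(3 - 1)))) = 45154*(-1/11435) + 6064/((25*sqrt(5*2))) = -45154/11435 + 6064/((25*sqrt(10))) = -45154/11435 + 6064*(sqrt(10)/250) = -45154/11435 + 3032*sqrt(10)/125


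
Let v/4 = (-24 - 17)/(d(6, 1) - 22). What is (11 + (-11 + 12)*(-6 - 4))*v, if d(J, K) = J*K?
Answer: 41/4 ≈ 10.250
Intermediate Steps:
v = 41/4 (v = 4*((-24 - 17)/(6*1 - 22)) = 4*(-41/(6 - 22)) = 4*(-41/(-16)) = 4*(-41*(-1/16)) = 4*(41/16) = 41/4 ≈ 10.250)
(11 + (-11 + 12)*(-6 - 4))*v = (11 + (-11 + 12)*(-6 - 4))*(41/4) = (11 + 1*(-10))*(41/4) = (11 - 10)*(41/4) = 1*(41/4) = 41/4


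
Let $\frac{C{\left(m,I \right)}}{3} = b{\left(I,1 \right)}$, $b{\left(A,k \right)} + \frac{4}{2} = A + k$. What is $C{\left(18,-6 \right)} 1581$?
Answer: $-33201$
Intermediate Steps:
$b{\left(A,k \right)} = -2 + A + k$ ($b{\left(A,k \right)} = -2 + \left(A + k\right) = -2 + A + k$)
$C{\left(m,I \right)} = -3 + 3 I$ ($C{\left(m,I \right)} = 3 \left(-2 + I + 1\right) = 3 \left(-1 + I\right) = -3 + 3 I$)
$C{\left(18,-6 \right)} 1581 = \left(-3 + 3 \left(-6\right)\right) 1581 = \left(-3 - 18\right) 1581 = \left(-21\right) 1581 = -33201$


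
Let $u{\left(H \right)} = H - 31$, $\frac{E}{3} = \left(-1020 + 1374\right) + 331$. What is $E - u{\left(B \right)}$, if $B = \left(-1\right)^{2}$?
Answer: $2085$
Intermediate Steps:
$B = 1$
$E = 2055$ ($E = 3 \left(\left(-1020 + 1374\right) + 331\right) = 3 \left(354 + 331\right) = 3 \cdot 685 = 2055$)
$u{\left(H \right)} = -31 + H$
$E - u{\left(B \right)} = 2055 - \left(-31 + 1\right) = 2055 - -30 = 2055 + 30 = 2085$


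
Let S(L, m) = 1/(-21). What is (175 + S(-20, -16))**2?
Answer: 13498276/441 ≈ 30608.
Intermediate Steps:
S(L, m) = -1/21 (S(L, m) = 1*(-1/21) = -1/21)
(175 + S(-20, -16))**2 = (175 - 1/21)**2 = (3674/21)**2 = 13498276/441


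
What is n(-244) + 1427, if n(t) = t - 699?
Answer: 484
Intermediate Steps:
n(t) = -699 + t
n(-244) + 1427 = (-699 - 244) + 1427 = -943 + 1427 = 484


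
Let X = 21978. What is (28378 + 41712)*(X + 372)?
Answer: 1566511500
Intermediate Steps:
(28378 + 41712)*(X + 372) = (28378 + 41712)*(21978 + 372) = 70090*22350 = 1566511500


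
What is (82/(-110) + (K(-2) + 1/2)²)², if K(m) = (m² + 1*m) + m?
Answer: 11881/48400 ≈ 0.24548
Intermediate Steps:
K(m) = m² + 2*m (K(m) = (m² + m) + m = (m + m²) + m = m² + 2*m)
(82/(-110) + (K(-2) + 1/2)²)² = (82/(-110) + (-2*(2 - 2) + 1/2)²)² = (82*(-1/110) + (-2*0 + ½)²)² = (-41/55 + (0 + ½)²)² = (-41/55 + (½)²)² = (-41/55 + ¼)² = (-109/220)² = 11881/48400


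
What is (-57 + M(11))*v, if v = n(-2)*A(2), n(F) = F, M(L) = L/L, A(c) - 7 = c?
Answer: 1008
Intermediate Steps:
A(c) = 7 + c
M(L) = 1
v = -18 (v = -2*(7 + 2) = -2*9 = -18)
(-57 + M(11))*v = (-57 + 1)*(-18) = -56*(-18) = 1008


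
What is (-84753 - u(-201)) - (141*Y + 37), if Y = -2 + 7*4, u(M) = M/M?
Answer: -88457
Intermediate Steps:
u(M) = 1
Y = 26 (Y = -2 + 28 = 26)
(-84753 - u(-201)) - (141*Y + 37) = (-84753 - 1*1) - (141*26 + 37) = (-84753 - 1) - (3666 + 37) = -84754 - 1*3703 = -84754 - 3703 = -88457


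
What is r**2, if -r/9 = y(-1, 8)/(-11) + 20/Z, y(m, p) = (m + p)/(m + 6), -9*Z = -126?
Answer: 20331081/148225 ≈ 137.16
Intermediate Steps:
Z = 14 (Z = -1/9*(-126) = 14)
y(m, p) = (m + p)/(6 + m)
r = -4509/385 (r = -9*(((-1 + 8)/(6 - 1))/(-11) + 20/14) = -9*((7/5)*(-1/11) + 20*(1/14)) = -9*(((1/5)*7)*(-1/11) + 10/7) = -9*((7/5)*(-1/11) + 10/7) = -9*(-7/55 + 10/7) = -9*501/385 = -4509/385 ≈ -11.712)
r**2 = (-4509/385)**2 = 20331081/148225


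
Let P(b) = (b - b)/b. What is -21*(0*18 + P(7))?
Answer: 0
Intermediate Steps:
P(b) = 0 (P(b) = 0/b = 0)
-21*(0*18 + P(7)) = -21*(0*18 + 0) = -21*(0 + 0) = -21*0 = 0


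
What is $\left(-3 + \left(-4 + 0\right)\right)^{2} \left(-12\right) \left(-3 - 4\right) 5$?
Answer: $20580$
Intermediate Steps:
$\left(-3 + \left(-4 + 0\right)\right)^{2} \left(-12\right) \left(-3 - 4\right) 5 = \left(-3 - 4\right)^{2} \left(-12\right) \left(\left(-7\right) 5\right) = \left(-7\right)^{2} \left(-12\right) \left(-35\right) = 49 \left(-12\right) \left(-35\right) = \left(-588\right) \left(-35\right) = 20580$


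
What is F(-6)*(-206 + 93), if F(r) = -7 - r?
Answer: 113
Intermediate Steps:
F(-6)*(-206 + 93) = (-7 - 1*(-6))*(-206 + 93) = (-7 + 6)*(-113) = -1*(-113) = 113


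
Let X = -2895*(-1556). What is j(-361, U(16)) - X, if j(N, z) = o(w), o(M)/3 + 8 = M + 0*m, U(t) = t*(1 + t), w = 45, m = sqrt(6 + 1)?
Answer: -4504509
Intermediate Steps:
m = sqrt(7) ≈ 2.6458
o(M) = -24 + 3*M (o(M) = -24 + 3*(M + 0*sqrt(7)) = -24 + 3*(M + 0) = -24 + 3*M)
j(N, z) = 111 (j(N, z) = -24 + 3*45 = -24 + 135 = 111)
X = 4504620
j(-361, U(16)) - X = 111 - 1*4504620 = 111 - 4504620 = -4504509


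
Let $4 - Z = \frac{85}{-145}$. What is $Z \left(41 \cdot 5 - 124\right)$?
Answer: $\frac{10773}{29} \approx 371.48$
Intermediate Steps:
$Z = \frac{133}{29}$ ($Z = 4 - \frac{85}{-145} = 4 - 85 \left(- \frac{1}{145}\right) = 4 - - \frac{17}{29} = 4 + \frac{17}{29} = \frac{133}{29} \approx 4.5862$)
$Z \left(41 \cdot 5 - 124\right) = \frac{133 \left(41 \cdot 5 - 124\right)}{29} = \frac{133 \left(205 - 124\right)}{29} = \frac{133}{29} \cdot 81 = \frac{10773}{29}$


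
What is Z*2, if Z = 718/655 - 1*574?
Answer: -750504/655 ≈ -1145.8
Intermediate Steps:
Z = -375252/655 (Z = 718*(1/655) - 574 = 718/655 - 574 = -375252/655 ≈ -572.90)
Z*2 = -375252/655*2 = -750504/655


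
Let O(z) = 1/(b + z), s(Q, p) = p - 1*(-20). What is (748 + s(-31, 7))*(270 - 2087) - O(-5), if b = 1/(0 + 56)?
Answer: -392880769/279 ≈ -1.4082e+6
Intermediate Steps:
b = 1/56 ≈ 0.017857
s(Q, p) = 20 + p (s(Q, p) = p + 20 = 20 + p)
O(z) = 1/(1/56 + z)
(748 + s(-31, 7))*(270 - 2087) - O(-5) = (748 + (20 + 7))*(270 - 2087) - 56/(1 + 56*(-5)) = (748 + 27)*(-1817) - 56/(1 - 280) = 775*(-1817) - 56/(-279) = -1408175 - 56*(-1)/279 = -1408175 - 1*(-56/279) = -1408175 + 56/279 = -392880769/279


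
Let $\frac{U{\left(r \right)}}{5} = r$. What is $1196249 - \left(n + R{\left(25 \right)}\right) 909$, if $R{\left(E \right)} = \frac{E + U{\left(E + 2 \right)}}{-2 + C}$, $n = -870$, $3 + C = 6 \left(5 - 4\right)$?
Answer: $1841639$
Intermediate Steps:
$U{\left(r \right)} = 5 r$
$C = 3$ ($C = -3 + 6 \left(5 - 4\right) = -3 + 6 \cdot 1 = -3 + 6 = 3$)
$R{\left(E \right)} = 10 + 6 E$ ($R{\left(E \right)} = \frac{E + 5 \left(E + 2\right)}{-2 + 3} = \frac{E + 5 \left(2 + E\right)}{1} = \left(E + \left(10 + 5 E\right)\right) 1 = \left(10 + 6 E\right) 1 = 10 + 6 E$)
$1196249 - \left(n + R{\left(25 \right)}\right) 909 = 1196249 - \left(-870 + \left(10 + 6 \cdot 25\right)\right) 909 = 1196249 - \left(-870 + \left(10 + 150\right)\right) 909 = 1196249 - \left(-870 + 160\right) 909 = 1196249 - \left(-710\right) 909 = 1196249 - -645390 = 1196249 + 645390 = 1841639$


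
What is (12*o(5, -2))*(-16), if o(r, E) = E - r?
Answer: 1344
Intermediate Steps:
(12*o(5, -2))*(-16) = (12*(-2 - 1*5))*(-16) = (12*(-2 - 5))*(-16) = (12*(-7))*(-16) = -84*(-16) = 1344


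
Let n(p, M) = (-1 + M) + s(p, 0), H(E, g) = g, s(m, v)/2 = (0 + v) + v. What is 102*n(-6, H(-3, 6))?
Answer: 510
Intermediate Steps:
s(m, v) = 4*v (s(m, v) = 2*((0 + v) + v) = 2*(v + v) = 2*(2*v) = 4*v)
n(p, M) = -1 + M (n(p, M) = (-1 + M) + 4*0 = (-1 + M) + 0 = -1 + M)
102*n(-6, H(-3, 6)) = 102*(-1 + 6) = 102*5 = 510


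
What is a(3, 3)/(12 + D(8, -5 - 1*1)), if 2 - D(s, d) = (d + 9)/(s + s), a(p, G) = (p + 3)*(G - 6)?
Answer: -288/221 ≈ -1.3032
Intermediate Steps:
a(p, G) = (-6 + G)*(3 + p) (a(p, G) = (3 + p)*(-6 + G) = (-6 + G)*(3 + p))
D(s, d) = 2 - (9 + d)/(2*s) (D(s, d) = 2 - (d + 9)/(s + s) = 2 - (9 + d)/(2*s))
a(3, 3)/(12 + D(8, -5 - 1*1)) = (-18 - 6*3 + 3*3 + 3*3)/(12 + (1/2)*(-9 - (-5 - 1*1) + 4*8)/8) = (-18 - 18 + 9 + 9)/(12 + (1/2)*(1/8)*(-9 - (-5 - 1) + 32)) = -18/(12 + (1/2)*(1/8)*(-9 - 1*(-6) + 32)) = -18/(12 + (1/2)*(1/8)*(-9 + 6 + 32)) = -18/(12 + (1/2)*(1/8)*29) = -18/(12 + 29/16) = -18/221/16 = -18*16/221 = -288/221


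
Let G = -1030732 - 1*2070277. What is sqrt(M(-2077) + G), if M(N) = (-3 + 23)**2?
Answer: I*sqrt(3100609) ≈ 1760.9*I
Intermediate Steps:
M(N) = 400 (M(N) = 20**2 = 400)
G = -3101009 (G = -1030732 - 2070277 = -3101009)
sqrt(M(-2077) + G) = sqrt(400 - 3101009) = sqrt(-3100609) = I*sqrt(3100609)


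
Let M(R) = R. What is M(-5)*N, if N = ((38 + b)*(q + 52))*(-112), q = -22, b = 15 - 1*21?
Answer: 537600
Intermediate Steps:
b = -6 (b = 15 - 21 = -6)
N = -107520 (N = ((38 - 6)*(-22 + 52))*(-112) = (32*30)*(-112) = 960*(-112) = -107520)
M(-5)*N = -5*(-107520) = 537600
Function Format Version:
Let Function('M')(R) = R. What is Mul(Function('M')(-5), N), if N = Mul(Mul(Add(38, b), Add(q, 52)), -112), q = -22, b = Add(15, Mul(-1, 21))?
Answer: 537600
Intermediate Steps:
b = -6 (b = Add(15, -21) = -6)
N = -107520 (N = Mul(Mul(Add(38, -6), Add(-22, 52)), -112) = Mul(Mul(32, 30), -112) = Mul(960, -112) = -107520)
Mul(Function('M')(-5), N) = Mul(-5, -107520) = 537600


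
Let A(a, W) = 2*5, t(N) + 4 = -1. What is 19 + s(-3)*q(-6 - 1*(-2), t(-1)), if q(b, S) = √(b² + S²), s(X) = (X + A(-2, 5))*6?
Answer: 19 + 42*√41 ≈ 287.93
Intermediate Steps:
t(N) = -5 (t(N) = -4 - 1 = -5)
A(a, W) = 10
s(X) = 60 + 6*X (s(X) = (X + 10)*6 = (10 + X)*6 = 60 + 6*X)
q(b, S) = √(S² + b²)
19 + s(-3)*q(-6 - 1*(-2), t(-1)) = 19 + (60 + 6*(-3))*√((-5)² + (-6 - 1*(-2))²) = 19 + (60 - 18)*√(25 + (-6 + 2)²) = 19 + 42*√(25 + (-4)²) = 19 + 42*√(25 + 16) = 19 + 42*√41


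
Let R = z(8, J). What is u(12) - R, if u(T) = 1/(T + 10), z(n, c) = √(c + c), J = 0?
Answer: 1/22 ≈ 0.045455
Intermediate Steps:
z(n, c) = √2*√c (z(n, c) = √(2*c) = √2*√c)
R = 0 (R = √2*√0 = √2*0 = 0)
u(T) = 1/(10 + T)
u(12) - R = 1/(10 + 12) - 1*0 = 1/22 + 0 = 1/22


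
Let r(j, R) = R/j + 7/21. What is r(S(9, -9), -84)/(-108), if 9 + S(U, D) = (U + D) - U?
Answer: -5/108 ≈ -0.046296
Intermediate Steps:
S(U, D) = -9 + D (S(U, D) = -9 + ((U + D) - U) = -9 + ((D + U) - U) = -9 + D)
r(j, R) = ⅓ + R/j (r(j, R) = R/j + 7*(1/21) = R/j + ⅓ = ⅓ + R/j)
r(S(9, -9), -84)/(-108) = ((-84 + (-9 - 9)/3)/(-9 - 9))/(-108) = ((-84 + (⅓)*(-18))/(-18))*(-1/108) = -(-84 - 6)/18*(-1/108) = -1/18*(-90)*(-1/108) = 5*(-1/108) = -5/108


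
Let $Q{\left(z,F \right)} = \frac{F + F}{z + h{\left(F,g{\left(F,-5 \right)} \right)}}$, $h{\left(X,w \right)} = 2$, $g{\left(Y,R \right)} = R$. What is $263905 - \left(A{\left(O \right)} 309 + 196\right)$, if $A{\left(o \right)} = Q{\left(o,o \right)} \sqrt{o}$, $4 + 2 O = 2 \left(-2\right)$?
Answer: $263709 - 2472 i \approx 2.6371 \cdot 10^{5} - 2472.0 i$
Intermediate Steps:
$O = -4$ ($O = -2 + \frac{2 \left(-2\right)}{2} = -2 + \frac{1}{2} \left(-4\right) = -2 - 2 = -4$)
$Q{\left(z,F \right)} = \frac{2 F}{2 + z}$ ($Q{\left(z,F \right)} = \frac{F + F}{z + 2} = \frac{2 F}{2 + z}$)
$A{\left(o \right)} = \frac{2 o^{\frac{3}{2}}}{2 + o}$ ($A{\left(o \right)} = \frac{2 o}{2 + o} \sqrt{o} = \frac{2 o^{\frac{3}{2}}}{2 + o}$)
$263905 - \left(A{\left(O \right)} 309 + 196\right) = 263905 - \left(\frac{2 \left(-4\right)^{\frac{3}{2}}}{2 - 4} \cdot 309 + 196\right) = 263905 - \left(\frac{2 \left(- 8 i\right)}{-2} \cdot 309 + 196\right) = 263905 - \left(2 \left(- 8 i\right) \left(- \frac{1}{2}\right) 309 + 196\right) = 263905 - \left(8 i 309 + 196\right) = 263905 - \left(2472 i + 196\right) = 263905 - \left(196 + 2472 i\right) = 263709 - 2472 i$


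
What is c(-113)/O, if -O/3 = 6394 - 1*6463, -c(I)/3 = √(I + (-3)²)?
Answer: -2*I*√26/69 ≈ -0.1478*I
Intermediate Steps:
c(I) = -3*√(9 + I) (c(I) = -3*√(I + (-3)²) = -3*√(I + 9) = -3*√(9 + I))
O = 207 (O = -3*(6394 - 1*6463) = -3*(6394 - 6463) = -3*(-69) = 207)
c(-113)/O = -3*√(9 - 113)/207 = -6*I*√26*(1/207) = -2*I*√26/69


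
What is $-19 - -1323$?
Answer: $1304$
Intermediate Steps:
$-19 - -1323 = -19 + 1323 = 1304$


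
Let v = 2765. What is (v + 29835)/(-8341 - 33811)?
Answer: -4075/5269 ≈ -0.77339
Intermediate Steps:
(v + 29835)/(-8341 - 33811) = (2765 + 29835)/(-8341 - 33811) = 32600/(-42152) = 32600*(-1/42152) = -4075/5269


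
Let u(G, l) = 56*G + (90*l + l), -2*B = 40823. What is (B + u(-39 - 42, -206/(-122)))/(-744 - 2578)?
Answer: 3024849/405284 ≈ 7.4635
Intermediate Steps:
B = -40823/2 (B = -½*40823 = -40823/2 ≈ -20412.)
u(G, l) = 56*G + 91*l
(B + u(-39 - 42, -206/(-122)))/(-744 - 2578) = (-40823/2 + (56*(-39 - 42) + 91*(-206/(-122))))/(-744 - 2578) = (-40823/2 + (56*(-81) + 91*(-206*(-1/122))))/(-3322) = (-40823/2 + (-4536 + 91*(103/61)))*(-1/3322) = (-40823/2 + (-4536 + 9373/61))*(-1/3322) = (-40823/2 - 267323/61)*(-1/3322) = -3024849/122*(-1/3322) = 3024849/405284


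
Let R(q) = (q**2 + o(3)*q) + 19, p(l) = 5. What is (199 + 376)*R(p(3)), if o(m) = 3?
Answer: 33925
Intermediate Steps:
R(q) = 19 + q**2 + 3*q (R(q) = (q**2 + 3*q) + 19 = 19 + q**2 + 3*q)
(199 + 376)*R(p(3)) = (199 + 376)*(19 + 5**2 + 3*5) = 575*(19 + 25 + 15) = 575*59 = 33925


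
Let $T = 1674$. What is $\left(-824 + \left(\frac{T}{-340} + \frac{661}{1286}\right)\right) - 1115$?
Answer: $- \frac{106217048}{54655} \approx -1943.4$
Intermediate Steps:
$\left(-824 + \left(\frac{T}{-340} + \frac{661}{1286}\right)\right) - 1115 = \left(-824 + \left(\frac{1674}{-340} + \frac{661}{1286}\right)\right) - 1115 = \left(-824 + \left(1674 \left(- \frac{1}{340}\right) + 661 \cdot \frac{1}{1286}\right)\right) - 1115 = \left(-824 + \left(- \frac{837}{170} + \frac{661}{1286}\right)\right) - 1115 = \left(-824 - \frac{241003}{54655}\right) - 1115 = - \frac{45276723}{54655} - 1115 = - \frac{106217048}{54655}$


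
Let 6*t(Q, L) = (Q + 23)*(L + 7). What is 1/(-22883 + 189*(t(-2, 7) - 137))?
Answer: -1/39515 ≈ -2.5307e-5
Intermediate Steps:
t(Q, L) = (7 + L)*(23 + Q)/6 (t(Q, L) = ((Q + 23)*(L + 7))/6 = ((23 + Q)*(7 + L))/6 = ((7 + L)*(23 + Q))/6 = (7 + L)*(23 + Q)/6)
1/(-22883 + 189*(t(-2, 7) - 137)) = 1/(-22883 + 189*((161/6 + (7/6)*(-2) + (23/6)*7 + (⅙)*7*(-2)) - 137)) = 1/(-22883 + 189*((161/6 - 7/3 + 161/6 - 7/3) - 137)) = 1/(-22883 + 189*(49 - 137)) = 1/(-22883 + 189*(-88)) = 1/(-22883 - 16632) = 1/(-39515) = -1/39515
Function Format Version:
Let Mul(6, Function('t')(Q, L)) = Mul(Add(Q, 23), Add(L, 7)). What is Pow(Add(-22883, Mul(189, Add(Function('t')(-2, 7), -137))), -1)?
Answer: Rational(-1, 39515) ≈ -2.5307e-5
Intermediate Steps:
Function('t')(Q, L) = Mul(Rational(1, 6), Add(7, L), Add(23, Q)) (Function('t')(Q, L) = Mul(Rational(1, 6), Mul(Add(Q, 23), Add(L, 7))) = Mul(Rational(1, 6), Mul(Add(23, Q), Add(7, L))) = Mul(Rational(1, 6), Mul(Add(7, L), Add(23, Q))) = Mul(Rational(1, 6), Add(7, L), Add(23, Q)))
Pow(Add(-22883, Mul(189, Add(Function('t')(-2, 7), -137))), -1) = Pow(Add(-22883, Mul(189, Add(Add(Rational(161, 6), Mul(Rational(7, 6), -2), Mul(Rational(23, 6), 7), Mul(Rational(1, 6), 7, -2)), -137))), -1) = Pow(Add(-22883, Mul(189, Add(Add(Rational(161, 6), Rational(-7, 3), Rational(161, 6), Rational(-7, 3)), -137))), -1) = Pow(Add(-22883, Mul(189, Add(49, -137))), -1) = Pow(Add(-22883, Mul(189, -88)), -1) = Pow(Add(-22883, -16632), -1) = Pow(-39515, -1) = Rational(-1, 39515)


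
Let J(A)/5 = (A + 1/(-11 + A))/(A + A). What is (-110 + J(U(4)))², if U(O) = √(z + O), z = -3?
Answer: 185761/16 ≈ 11610.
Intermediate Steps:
U(O) = √(-3 + O)
J(A) = 5*(A + 1/(-11 + A))/(2*A) (J(A) = 5*((A + 1/(-11 + A))/(A + A)) = 5*((A + 1/(-11 + A))/((2*A))) = 5*((A + 1/(-11 + A))*(1/(2*A))) = 5*((A + 1/(-11 + A))/(2*A)) = 5*(A + 1/(-11 + A))/(2*A))
(-110 + J(U(4)))² = (-110 + 5*(1 + (√(-3 + 4))² - 11*√(-3 + 4))/(2*(√(-3 + 4))*(-11 + √(-3 + 4))))² = (-110 + 5*(1 + (√1)² - 11*√1)/(2*(√1)*(-11 + √1)))² = (-110 + (5/2)*(1 + 1² - 11*1)/(1*(-11 + 1)))² = (-110 + (5/2)*1*(1 + 1 - 11)/(-10))² = (-110 + (5/2)*1*(-⅒)*(-9))² = (-110 + 9/4)² = (-431/4)² = 185761/16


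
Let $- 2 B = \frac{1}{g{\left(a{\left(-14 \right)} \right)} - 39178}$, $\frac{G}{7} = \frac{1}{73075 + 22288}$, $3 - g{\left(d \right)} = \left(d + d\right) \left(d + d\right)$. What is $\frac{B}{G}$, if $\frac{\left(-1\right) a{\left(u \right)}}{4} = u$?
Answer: $\frac{95363}{724066} \approx 0.1317$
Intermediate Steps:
$a{\left(u \right)} = - 4 u$
$g{\left(d \right)} = 3 - 4 d^{2}$ ($g{\left(d \right)} = 3 - \left(d + d\right) \left(d + d\right) = 3 - 2 d 2 d = 3 - 4 d^{2}$)
$G = \frac{7}{95363}$ ($G = \frac{7}{73075 + 22288} = \frac{7}{95363} \approx 7.3404 \cdot 10^{-5}$)
$B = \frac{1}{103438}$ ($B = - \frac{1}{2 \left(\left(3 - 4 \left(\left(-4\right) \left(-14\right)\right)^{2}\right) - 39178\right)} = - \frac{1}{2 \left(\left(3 - 4 \cdot 56^{2}\right) - 39178\right)} = - \frac{1}{2 \left(\left(3 - 12544\right) - 39178\right)} = - \frac{1}{2 \left(-12541 - 39178\right)} = - \frac{1}{2 \left(-51719\right)} = \left(- \frac{1}{2}\right) \left(- \frac{1}{51719}\right) = \frac{1}{103438} \approx 9.6676 \cdot 10^{-6}$)
$\frac{B}{G} = \frac{1}{103438 \cdot \frac{7}{95363}} = \frac{1}{103438} \cdot \frac{95363}{7} = \frac{95363}{724066}$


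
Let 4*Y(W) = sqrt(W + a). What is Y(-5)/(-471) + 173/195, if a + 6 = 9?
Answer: 173/195 - I*sqrt(2)/1884 ≈ 0.88718 - 0.00075064*I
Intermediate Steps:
a = 3 (a = -6 + 9 = 3)
Y(W) = sqrt(3 + W)/4 (Y(W) = sqrt(W + 3)/4 = sqrt(3 + W)/4)
Y(-5)/(-471) + 173/195 = (sqrt(3 - 5)/4)/(-471) + 173/195 = (sqrt(-2)/4)*(-1/471) + 173*(1/195) = ((I*sqrt(2))/4)*(-1/471) + 173/195 = (I*sqrt(2)/4)*(-1/471) + 173/195 = -I*sqrt(2)/1884 + 173/195 = 173/195 - I*sqrt(2)/1884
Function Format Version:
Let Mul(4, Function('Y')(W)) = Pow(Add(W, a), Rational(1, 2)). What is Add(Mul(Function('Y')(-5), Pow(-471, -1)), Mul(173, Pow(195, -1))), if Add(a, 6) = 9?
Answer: Add(Rational(173, 195), Mul(Rational(-1, 1884), I, Pow(2, Rational(1, 2)))) ≈ Add(0.88718, Mul(-0.00075064, I))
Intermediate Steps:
a = 3 (a = Add(-6, 9) = 3)
Function('Y')(W) = Mul(Rational(1, 4), Pow(Add(3, W), Rational(1, 2))) (Function('Y')(W) = Mul(Rational(1, 4), Pow(Add(W, 3), Rational(1, 2))) = Mul(Rational(1, 4), Pow(Add(3, W), Rational(1, 2))))
Add(Mul(Function('Y')(-5), Pow(-471, -1)), Mul(173, Pow(195, -1))) = Add(Mul(Mul(Rational(1, 4), Pow(Add(3, -5), Rational(1, 2))), Pow(-471, -1)), Mul(173, Pow(195, -1))) = Add(Mul(Mul(Rational(1, 4), Pow(-2, Rational(1, 2))), Rational(-1, 471)), Mul(173, Rational(1, 195))) = Add(Mul(Mul(Rational(1, 4), Mul(I, Pow(2, Rational(1, 2)))), Rational(-1, 471)), Rational(173, 195)) = Add(Mul(Mul(Rational(1, 4), I, Pow(2, Rational(1, 2))), Rational(-1, 471)), Rational(173, 195)) = Add(Mul(Rational(-1, 1884), I, Pow(2, Rational(1, 2))), Rational(173, 195)) = Add(Rational(173, 195), Mul(Rational(-1, 1884), I, Pow(2, Rational(1, 2))))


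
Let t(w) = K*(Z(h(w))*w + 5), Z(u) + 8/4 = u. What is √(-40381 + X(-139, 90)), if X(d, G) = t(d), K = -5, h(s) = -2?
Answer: I*√43186 ≈ 207.81*I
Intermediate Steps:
Z(u) = -2 + u
t(w) = -25 + 20*w (t(w) = -5*((-2 - 2)*w + 5) = -5*(-4*w + 5) = -5*(5 - 4*w) = -25 + 20*w)
X(d, G) = -25 + 20*d
√(-40381 + X(-139, 90)) = √(-40381 + (-25 + 20*(-139))) = √(-40381 + (-25 - 2780)) = √(-40381 - 2805) = √(-43186) = I*√43186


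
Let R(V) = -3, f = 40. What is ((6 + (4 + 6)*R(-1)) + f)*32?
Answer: 512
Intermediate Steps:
((6 + (4 + 6)*R(-1)) + f)*32 = ((6 + (4 + 6)*(-3)) + 40)*32 = ((6 + 10*(-3)) + 40)*32 = ((6 - 30) + 40)*32 = (-24 + 40)*32 = 16*32 = 512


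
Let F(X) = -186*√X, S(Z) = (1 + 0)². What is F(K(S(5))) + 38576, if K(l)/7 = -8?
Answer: 38576 - 372*I*√14 ≈ 38576.0 - 1391.9*I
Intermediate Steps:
S(Z) = 1 (S(Z) = 1² = 1)
K(l) = -56 (K(l) = 7*(-8) = -56)
F(K(S(5))) + 38576 = -372*I*√14 + 38576 = 38576 - 372*I*√14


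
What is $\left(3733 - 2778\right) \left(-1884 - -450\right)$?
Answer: $-1369470$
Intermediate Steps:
$\left(3733 - 2778\right) \left(-1884 - -450\right) = 955 \left(-1884 + 450\right) = 955 \left(-1434\right) = -1369470$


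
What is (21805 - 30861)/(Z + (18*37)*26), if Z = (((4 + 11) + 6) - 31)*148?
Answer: -2264/3959 ≈ -0.57186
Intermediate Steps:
Z = -1480 (Z = ((15 + 6) - 31)*148 = (21 - 31)*148 = -10*148 = -1480)
(21805 - 30861)/(Z + (18*37)*26) = (21805 - 30861)/(-1480 + (18*37)*26) = -9056/(-1480 + 666*26) = -9056/(-1480 + 17316) = -9056/15836 = -9056*1/15836 = -2264/3959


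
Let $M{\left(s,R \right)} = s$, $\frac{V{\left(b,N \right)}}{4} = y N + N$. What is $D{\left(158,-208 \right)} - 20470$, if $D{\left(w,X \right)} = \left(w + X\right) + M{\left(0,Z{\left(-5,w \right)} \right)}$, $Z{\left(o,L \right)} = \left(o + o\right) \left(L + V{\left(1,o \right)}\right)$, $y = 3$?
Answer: $-20520$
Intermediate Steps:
$V{\left(b,N \right)} = 16 N$ ($V{\left(b,N \right)} = 4 \left(3 N + N\right) = 4 \cdot 4 N = 16 N$)
$Z{\left(o,L \right)} = 2 o \left(L + 16 o\right)$ ($Z{\left(o,L \right)} = \left(o + o\right) \left(L + 16 o\right) = 2 o \left(L + 16 o\right)$)
$D{\left(w,X \right)} = X + w$ ($D{\left(w,X \right)} = \left(w + X\right) + 0 = \left(X + w\right) + 0 = X + w$)
$D{\left(158,-208 \right)} - 20470 = \left(-208 + 158\right) - 20470 = -50 - 20470 = -20520$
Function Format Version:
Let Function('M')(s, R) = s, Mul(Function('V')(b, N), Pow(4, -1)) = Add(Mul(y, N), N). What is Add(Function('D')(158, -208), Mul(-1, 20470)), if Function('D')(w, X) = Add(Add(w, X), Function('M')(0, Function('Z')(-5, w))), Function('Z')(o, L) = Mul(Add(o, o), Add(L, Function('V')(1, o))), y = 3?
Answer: -20520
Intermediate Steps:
Function('V')(b, N) = Mul(16, N) (Function('V')(b, N) = Mul(4, Add(Mul(3, N), N)) = Mul(4, Mul(4, N)) = Mul(16, N))
Function('Z')(o, L) = Mul(2, o, Add(L, Mul(16, o))) (Function('Z')(o, L) = Mul(Add(o, o), Add(L, Mul(16, o))) = Mul(Mul(2, o), Add(L, Mul(16, o))) = Mul(2, o, Add(L, Mul(16, o))))
Function('D')(w, X) = Add(X, w) (Function('D')(w, X) = Add(Add(w, X), 0) = Add(Add(X, w), 0) = Add(X, w))
Add(Function('D')(158, -208), Mul(-1, 20470)) = Add(Add(-208, 158), Mul(-1, 20470)) = Add(-50, -20470) = -20520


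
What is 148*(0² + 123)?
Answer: 18204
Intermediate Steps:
148*(0² + 123) = 148*(0 + 123) = 148*123 = 18204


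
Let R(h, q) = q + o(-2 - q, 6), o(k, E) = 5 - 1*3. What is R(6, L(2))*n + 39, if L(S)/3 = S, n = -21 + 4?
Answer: -97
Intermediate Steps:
n = -17
L(S) = 3*S
o(k, E) = 2 (o(k, E) = 5 - 3 = 2)
R(h, q) = 2 + q (R(h, q) = q + 2 = 2 + q)
R(6, L(2))*n + 39 = (2 + 3*2)*(-17) + 39 = (2 + 6)*(-17) + 39 = 8*(-17) + 39 = -136 + 39 = -97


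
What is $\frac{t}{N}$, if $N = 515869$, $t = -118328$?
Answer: $- \frac{118328}{515869} \approx -0.22938$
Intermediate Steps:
$\frac{t}{N} = - \frac{118328}{515869}$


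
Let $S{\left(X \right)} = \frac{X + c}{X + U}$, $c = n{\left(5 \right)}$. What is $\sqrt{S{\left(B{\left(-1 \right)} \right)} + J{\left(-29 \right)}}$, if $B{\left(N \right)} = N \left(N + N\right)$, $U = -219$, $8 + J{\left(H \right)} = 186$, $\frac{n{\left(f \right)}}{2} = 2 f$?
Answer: $\frac{2 \sqrt{2094267}}{217} \approx 13.338$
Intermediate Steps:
$n{\left(f \right)} = 4 f$ ($n{\left(f \right)} = 2 \cdot 2 f = 4 f$)
$J{\left(H \right)} = 178$ ($J{\left(H \right)} = -8 + 186 = 178$)
$c = 20$ ($c = 4 \cdot 5 = 20$)
$B{\left(N \right)} = 2 N^{2}$ ($B{\left(N \right)} = N 2 N = 2 N^{2}$)
$S{\left(X \right)} = \frac{20 + X}{-219 + X}$ ($S{\left(X \right)} = \frac{X + 20}{X - 219} = \frac{20 + X}{-219 + X}$)
$\sqrt{S{\left(B{\left(-1 \right)} \right)} + J{\left(-29 \right)}} = \sqrt{\frac{20 + 2 \left(-1\right)^{2}}{-219 + 2 \left(-1\right)^{2}} + 178} = \sqrt{\frac{20 + 2 \cdot 1}{-219 + 2 \cdot 1} + 178} = \sqrt{\frac{20 + 2}{-219 + 2} + 178} = \sqrt{\frac{1}{-217} \cdot 22 + 178} = \sqrt{\left(- \frac{1}{217}\right) 22 + 178} = \sqrt{- \frac{22}{217} + 178} = \sqrt{\frac{38604}{217}} = \frac{2 \sqrt{2094267}}{217}$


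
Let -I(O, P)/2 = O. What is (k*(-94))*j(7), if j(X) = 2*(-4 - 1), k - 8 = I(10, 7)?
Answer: -11280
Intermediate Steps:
I(O, P) = -2*O
k = -12 (k = 8 - 2*10 = 8 - 20 = -12)
j(X) = -10 (j(X) = 2*(-5) = -10)
(k*(-94))*j(7) = -12*(-94)*(-10) = 1128*(-10) = -11280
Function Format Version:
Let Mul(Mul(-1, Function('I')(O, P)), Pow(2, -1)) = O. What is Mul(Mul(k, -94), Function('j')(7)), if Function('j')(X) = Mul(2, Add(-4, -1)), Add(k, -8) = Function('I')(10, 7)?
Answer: -11280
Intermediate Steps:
Function('I')(O, P) = Mul(-2, O)
k = -12 (k = Add(8, Mul(-2, 10)) = Add(8, -20) = -12)
Function('j')(X) = -10 (Function('j')(X) = Mul(2, -5) = -10)
Mul(Mul(k, -94), Function('j')(7)) = Mul(Mul(-12, -94), -10) = Mul(1128, -10) = -11280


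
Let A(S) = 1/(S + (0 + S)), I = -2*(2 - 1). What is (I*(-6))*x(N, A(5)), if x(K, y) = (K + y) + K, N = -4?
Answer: -474/5 ≈ -94.800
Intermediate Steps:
I = -2 (I = -2*1 = -2)
A(S) = 1/(2*S) (A(S) = 1/(S + S) = 1/(2*S))
x(K, y) = y + 2*K
(I*(-6))*x(N, A(5)) = (-2*(-6))*((½)/5 + 2*(-4)) = 12*((½)*(⅕) - 8) = 12*(⅒ - 8) = 12*(-79/10) = -474/5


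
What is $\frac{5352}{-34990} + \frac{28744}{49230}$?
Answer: $\frac{7422736}{17225577} \approx 0.43091$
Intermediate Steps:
$\frac{5352}{-34990} + \frac{28744}{49230} = 5352 \left(- \frac{1}{34990}\right) + 28744 \cdot \frac{1}{49230} = - \frac{2676}{17495} + \frac{14372}{24615} = \frac{7422736}{17225577}$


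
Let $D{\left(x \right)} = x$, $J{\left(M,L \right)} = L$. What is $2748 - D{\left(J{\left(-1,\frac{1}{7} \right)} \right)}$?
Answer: $\frac{19235}{7} \approx 2747.9$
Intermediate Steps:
$2748 - D{\left(J{\left(-1,\frac{1}{7} \right)} \right)} = 2748 - \frac{1}{7} = \frac{19235}{7}$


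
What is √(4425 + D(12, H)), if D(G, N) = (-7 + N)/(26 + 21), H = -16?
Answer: 4*√610859/47 ≈ 66.517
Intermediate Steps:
D(G, N) = -7/47 + N/47 (D(G, N) = (-7 + N)/47 = (-7 + N)*(1/47) = -7/47 + N/47)
√(4425 + D(12, H)) = √(4425 + (-7/47 + (1/47)*(-16))) = √(4425 + (-7/47 - 16/47)) = √(4425 - 23/47) = √(207952/47) = 4*√610859/47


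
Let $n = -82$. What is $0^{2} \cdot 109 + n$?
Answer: $-82$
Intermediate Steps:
$0^{2} \cdot 109 + n = 0^{2} \cdot 109 - 82 = 0 \cdot 109 - 82 = 0 - 82 = -82$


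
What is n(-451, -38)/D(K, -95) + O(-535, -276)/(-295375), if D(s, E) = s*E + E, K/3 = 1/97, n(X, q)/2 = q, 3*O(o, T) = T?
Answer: 229303/295375 ≈ 0.77631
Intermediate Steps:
O(o, T) = T/3
n(X, q) = 2*q
K = 3/97 ≈ 0.030928
D(s, E) = E + E*s (D(s, E) = E*s + E = E + E*s)
n(-451, -38)/D(K, -95) + O(-535, -276)/(-295375) = (2*(-38))/((-95*(1 + 3/97))) + ((1/3)*(-276))/(-295375) = -76/((-95*100/97)) - 92*(-1/295375) = -76/(-9500/97) + 92/295375 = -76*(-97/9500) + 92/295375 = 97/125 + 92/295375 = 229303/295375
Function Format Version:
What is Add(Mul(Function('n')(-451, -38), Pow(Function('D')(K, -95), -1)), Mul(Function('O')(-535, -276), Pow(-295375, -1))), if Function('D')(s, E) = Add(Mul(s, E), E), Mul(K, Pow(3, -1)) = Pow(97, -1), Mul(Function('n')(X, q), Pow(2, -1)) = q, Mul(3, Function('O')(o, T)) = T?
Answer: Rational(229303, 295375) ≈ 0.77631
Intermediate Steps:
Function('O')(o, T) = Mul(Rational(1, 3), T)
Function('n')(X, q) = Mul(2, q)
K = Rational(3, 97) (K = Mul(3, Pow(97, -1)) = Mul(3, Rational(1, 97)) = Rational(3, 97) ≈ 0.030928)
Function('D')(s, E) = Add(E, Mul(E, s)) (Function('D')(s, E) = Add(Mul(E, s), E) = Add(E, Mul(E, s)))
Add(Mul(Function('n')(-451, -38), Pow(Function('D')(K, -95), -1)), Mul(Function('O')(-535, -276), Pow(-295375, -1))) = Add(Mul(Mul(2, -38), Pow(Mul(-95, Add(1, Rational(3, 97))), -1)), Mul(Mul(Rational(1, 3), -276), Pow(-295375, -1))) = Add(Mul(-76, Pow(Mul(-95, Rational(100, 97)), -1)), Mul(-92, Rational(-1, 295375))) = Add(Mul(-76, Pow(Rational(-9500, 97), -1)), Rational(92, 295375)) = Add(Mul(-76, Rational(-97, 9500)), Rational(92, 295375)) = Add(Rational(97, 125), Rational(92, 295375)) = Rational(229303, 295375)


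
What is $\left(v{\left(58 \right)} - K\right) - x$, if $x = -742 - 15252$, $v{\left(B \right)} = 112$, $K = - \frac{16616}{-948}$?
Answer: $\frac{3812968}{237} \approx 16088.0$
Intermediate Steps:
$K = \frac{4154}{237}$ ($K = \left(-16616\right) \left(- \frac{1}{948}\right) = \frac{4154}{237} \approx 17.527$)
$x = -15994$ ($x = -742 - 15252 = -15994$)
$\left(v{\left(58 \right)} - K\right) - x = \left(112 - \frac{4154}{237}\right) - -15994 = \left(112 - \frac{4154}{237}\right) + 15994 = \frac{22390}{237} + 15994 = \frac{3812968}{237}$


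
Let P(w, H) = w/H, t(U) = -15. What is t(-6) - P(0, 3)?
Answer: -15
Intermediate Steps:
P(w, H) = w/H
t(-6) - P(0, 3) = -15 - 0/3 = -15 - 1*0 = -15 + 0 = -15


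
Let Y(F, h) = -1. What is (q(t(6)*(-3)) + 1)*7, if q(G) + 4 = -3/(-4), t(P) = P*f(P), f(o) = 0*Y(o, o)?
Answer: -63/4 ≈ -15.750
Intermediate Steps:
f(o) = 0 (f(o) = 0*(-1) = 0)
t(P) = 0 (t(P) = P*0 = 0)
q(G) = -13/4 (q(G) = -4 - 3/(-4) = -4 - 3*(-¼) = -4 + ¾ = -13/4)
(q(t(6)*(-3)) + 1)*7 = (-13/4 + 1)*7 = -9/4*7 = -63/4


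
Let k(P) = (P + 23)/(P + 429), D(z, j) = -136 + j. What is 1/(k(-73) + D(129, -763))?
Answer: -178/160047 ≈ -0.0011122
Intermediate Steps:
k(P) = (23 + P)/(429 + P)
1/(k(-73) + D(129, -763)) = 1/((23 - 73)/(429 - 73) + (-136 - 763)) = 1/(-50/356 - 899) = 1/((1/356)*(-50) - 899) = 1/(-25/178 - 899) = 1/(-160047/178) = -178/160047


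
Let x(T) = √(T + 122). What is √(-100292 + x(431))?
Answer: √(-100292 + √553) ≈ 316.65*I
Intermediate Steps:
x(T) = √(122 + T)
√(-100292 + x(431)) = √(-100292 + √(122 + 431)) = √(-100292 + √553)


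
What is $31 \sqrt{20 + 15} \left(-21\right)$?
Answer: $- 651 \sqrt{35} \approx -3851.4$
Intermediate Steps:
$31 \sqrt{20 + 15} \left(-21\right) = 31 \sqrt{35} \left(-21\right) = - 651 \sqrt{35}$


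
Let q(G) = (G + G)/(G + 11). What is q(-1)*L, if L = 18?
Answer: -18/5 ≈ -3.6000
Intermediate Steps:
q(G) = 2*G/(11 + G) (q(G) = (2*G)/(11 + G) = 2*G/(11 + G))
q(-1)*L = (2*(-1)/(11 - 1))*18 = (2*(-1)/10)*18 = (2*(-1)*(⅒))*18 = -⅕*18 = -18/5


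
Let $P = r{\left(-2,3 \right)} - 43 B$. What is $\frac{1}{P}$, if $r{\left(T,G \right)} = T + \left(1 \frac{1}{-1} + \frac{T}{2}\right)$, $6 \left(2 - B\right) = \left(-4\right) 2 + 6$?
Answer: $- \frac{3}{313} \approx -0.0095847$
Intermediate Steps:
$B = \frac{7}{3}$ ($B = 2 - \frac{\left(-4\right) 2 + 6}{6} = 2 - \frac{-8 + 6}{6} = 2 - - \frac{1}{3} = 2 + \frac{1}{3} = \frac{7}{3} \approx 2.3333$)
$r{\left(T,G \right)} = -1 + \frac{3 T}{2}$ ($r{\left(T,G \right)} = T + \left(1 \left(-1\right) + T \frac{1}{2}\right) = T + \left(-1 + \frac{T}{2}\right) = -1 + \frac{3 T}{2}$)
$P = - \frac{313}{3}$ ($P = \left(-1 + \frac{3}{2} \left(-2\right)\right) - \frac{301}{3} = \left(-1 - 3\right) - \frac{301}{3} = -4 - \frac{301}{3} = - \frac{313}{3} \approx -104.33$)
$\frac{1}{P} = \frac{1}{- \frac{313}{3}} = - \frac{3}{313}$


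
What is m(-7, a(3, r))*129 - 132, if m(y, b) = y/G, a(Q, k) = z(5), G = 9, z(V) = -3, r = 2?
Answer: -697/3 ≈ -232.33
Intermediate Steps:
a(Q, k) = -3
m(y, b) = y/9
m(-7, a(3, r))*129 - 132 = ((⅑)*(-7))*129 - 132 = -7/9*129 - 132 = -301/3 - 132 = -697/3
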